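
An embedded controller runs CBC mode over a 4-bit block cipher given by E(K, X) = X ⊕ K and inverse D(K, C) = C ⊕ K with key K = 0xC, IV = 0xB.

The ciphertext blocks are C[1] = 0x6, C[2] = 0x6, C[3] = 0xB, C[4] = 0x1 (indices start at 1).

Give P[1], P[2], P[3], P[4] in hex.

P[1] = 0x1, P[2] = 0xC, P[3] = 0x1, P[4] = 0x6

CBC decryption: P_i = D(K, C_i) ⊕ C_{i−1}, with C_{0} = IV.
P[1]: D(K, 0x6) = 0xA; 0xA ⊕ 0xB = 0x1.
P[2]: D(K, 0x6) = 0xA; 0xA ⊕ 0x6 = 0xC.
P[3]: D(K, 0xB) = 0x7; 0x7 ⊕ 0x6 = 0x1.
P[4]: D(K, 0x1) = 0xD; 0xD ⊕ 0xB = 0x6.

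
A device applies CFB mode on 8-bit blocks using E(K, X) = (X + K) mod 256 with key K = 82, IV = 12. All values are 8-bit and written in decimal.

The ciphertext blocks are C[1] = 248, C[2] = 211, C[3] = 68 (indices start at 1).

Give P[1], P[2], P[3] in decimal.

P[1] = 166, P[2] = 153, P[3] = 97

CFB decryption: P_i = C_i ⊕ E(K, C_{i−1}), with C_{0} = IV.
P[1]: E(K, 12) = 94; 248 ⊕ 94 = 166.
P[2]: E(K, 248) = 74; 211 ⊕ 74 = 153.
P[3]: E(K, 211) = 37; 68 ⊕ 37 = 97.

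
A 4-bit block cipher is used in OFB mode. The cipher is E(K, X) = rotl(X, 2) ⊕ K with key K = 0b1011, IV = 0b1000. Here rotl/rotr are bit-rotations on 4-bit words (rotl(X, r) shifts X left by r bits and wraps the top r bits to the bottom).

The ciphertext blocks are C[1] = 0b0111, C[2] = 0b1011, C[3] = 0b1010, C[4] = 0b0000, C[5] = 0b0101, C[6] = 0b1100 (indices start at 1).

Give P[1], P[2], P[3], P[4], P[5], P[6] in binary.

P[1] = 0b1110, P[2] = 0b0110, P[3] = 0b0110, P[4] = 0b1000, P[5] = 0b1100, P[6] = 0b0001

OFB decryption: S_i = E(K, S_{i−1}) with S_{0} = IV; P_i = C_i ⊕ S_i.
P[1]: S = E(K, 0b1000) = 0b1001; 0b0111 ⊕ 0b1001 = 0b1110.
P[2]: S = E(K, 0b1001) = 0b1101; 0b1011 ⊕ 0b1101 = 0b0110.
P[3]: S = E(K, 0b1101) = 0b1100; 0b1010 ⊕ 0b1100 = 0b0110.
P[4]: S = E(K, 0b1100) = 0b1000; 0b0000 ⊕ 0b1000 = 0b1000.
P[5]: S = E(K, 0b1000) = 0b1001; 0b0101 ⊕ 0b1001 = 0b1100.
P[6]: S = E(K, 0b1001) = 0b1101; 0b1100 ⊕ 0b1101 = 0b0001.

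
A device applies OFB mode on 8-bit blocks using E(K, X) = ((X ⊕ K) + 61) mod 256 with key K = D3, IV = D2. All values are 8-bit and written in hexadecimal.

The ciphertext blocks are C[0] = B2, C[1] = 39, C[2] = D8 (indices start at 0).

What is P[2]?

P[2] = FA

OFB decryption: S_i = E(K, S_{i−1}) with S_{−1} = IV; P_i = C_i ⊕ S_i.
P[0]: S = E(K, D2) = 62; B2 ⊕ 62 = D0.
P[1]: S = E(K, 62) = 12; 39 ⊕ 12 = 2B.
P[2]: S = E(K, 12) = 22; D8 ⊕ 22 = FA.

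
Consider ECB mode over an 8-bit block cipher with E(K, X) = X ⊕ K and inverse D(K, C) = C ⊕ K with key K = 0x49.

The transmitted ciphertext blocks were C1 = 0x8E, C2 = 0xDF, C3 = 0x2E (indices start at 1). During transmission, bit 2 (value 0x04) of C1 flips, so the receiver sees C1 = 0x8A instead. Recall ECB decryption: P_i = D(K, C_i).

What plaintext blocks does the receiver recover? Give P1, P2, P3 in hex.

Only C1 changed, to 0x8A. In ECB, a change in C_i affects only P_i. Decrypting the received ciphertext:
P1: D(K, 0x8A) = 0xC3.
P2: D(K, 0xDF) = 0x96.
P3: D(K, 0x2E) = 0x67.
Blocks that differ from the original plaintext: P1.

P1 = 0xC3, P2 = 0x96, P3 = 0x67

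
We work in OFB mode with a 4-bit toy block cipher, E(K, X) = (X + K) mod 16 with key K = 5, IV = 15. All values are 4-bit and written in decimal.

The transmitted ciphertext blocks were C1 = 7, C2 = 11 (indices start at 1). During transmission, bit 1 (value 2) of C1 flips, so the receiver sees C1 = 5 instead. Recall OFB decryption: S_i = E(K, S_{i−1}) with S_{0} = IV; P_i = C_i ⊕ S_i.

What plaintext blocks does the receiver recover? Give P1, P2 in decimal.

P1 = 1, P2 = 2

Only C1 changed, to 5. In OFB, a change in C_i flips the same bit in P_i only; the keystream is unaffected. Decrypting the received ciphertext:
P1: S = E(K, 15) = 4; 5 ⊕ 4 = 1.
P2: S = E(K, 4) = 9; 11 ⊕ 9 = 2.
Blocks that differ from the original plaintext: P1.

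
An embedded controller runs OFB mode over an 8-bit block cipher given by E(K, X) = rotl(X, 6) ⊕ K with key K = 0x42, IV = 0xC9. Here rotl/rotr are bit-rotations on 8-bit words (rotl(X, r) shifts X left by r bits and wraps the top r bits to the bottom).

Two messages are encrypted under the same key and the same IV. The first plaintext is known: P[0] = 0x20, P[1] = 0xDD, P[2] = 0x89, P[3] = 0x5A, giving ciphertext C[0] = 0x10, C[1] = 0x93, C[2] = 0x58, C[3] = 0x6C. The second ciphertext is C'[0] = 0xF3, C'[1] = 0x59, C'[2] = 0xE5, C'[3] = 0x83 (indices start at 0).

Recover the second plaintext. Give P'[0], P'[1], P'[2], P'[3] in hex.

In OFB with a reused IV, both messages share the same keystream S_i, so C_i ⊕ C'_i = P_i ⊕ P'_i and thus P'_i = P_i ⊕ C_i ⊕ C'_i.
P'[0]: 0x20 ⊕ 0x10 ⊕ 0xF3 = 0xC3.
P'[1]: 0xDD ⊕ 0x93 ⊕ 0x59 = 0x17.
P'[2]: 0x89 ⊕ 0x58 ⊕ 0xE5 = 0x34.
P'[3]: 0x5A ⊕ 0x6C ⊕ 0x83 = 0xB5.

P'[0] = 0xC3, P'[1] = 0x17, P'[2] = 0x34, P'[3] = 0xB5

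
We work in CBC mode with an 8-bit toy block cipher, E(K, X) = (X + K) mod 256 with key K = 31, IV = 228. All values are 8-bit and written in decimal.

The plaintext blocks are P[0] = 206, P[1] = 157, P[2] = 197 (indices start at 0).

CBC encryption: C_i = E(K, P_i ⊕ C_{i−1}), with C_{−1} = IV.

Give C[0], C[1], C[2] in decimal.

C[0] = 73, C[1] = 243, C[2] = 85

C[0]: P[0] ⊕ 228 = 42; E(K, 42) = 73.
C[1]: P[1] ⊕ 73 = 212; E(K, 212) = 243.
C[2]: P[2] ⊕ 243 = 54; E(K, 54) = 85.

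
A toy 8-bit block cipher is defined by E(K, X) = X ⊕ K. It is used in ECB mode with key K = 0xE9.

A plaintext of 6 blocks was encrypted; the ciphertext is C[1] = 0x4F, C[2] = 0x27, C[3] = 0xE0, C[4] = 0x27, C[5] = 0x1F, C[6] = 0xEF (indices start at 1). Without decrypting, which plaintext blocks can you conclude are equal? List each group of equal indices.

ECB encrypts each block independently with the same key, so equal ciphertext blocks imply equal plaintext blocks.
C[2] = C[4] = 0x27, so P[2] = P[4].

P[2] = P[4]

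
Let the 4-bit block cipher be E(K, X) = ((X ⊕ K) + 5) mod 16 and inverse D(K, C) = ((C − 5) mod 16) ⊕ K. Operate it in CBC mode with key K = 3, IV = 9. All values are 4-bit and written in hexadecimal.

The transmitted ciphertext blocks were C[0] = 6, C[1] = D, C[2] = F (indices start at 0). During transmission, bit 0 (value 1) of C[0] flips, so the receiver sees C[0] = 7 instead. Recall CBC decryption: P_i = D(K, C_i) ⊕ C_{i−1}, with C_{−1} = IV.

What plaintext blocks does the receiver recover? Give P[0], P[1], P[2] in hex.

P[0] = 8, P[1] = C, P[2] = 4

Only C[0] changed, to 7. In CBC, a change in C_i garbles P_i and flips the same bit in P_{i+1}. Decrypting the received ciphertext:
P[0]: D(K, 7) = 1; 1 ⊕ 9 = 8.
P[1]: D(K, D) = B; B ⊕ 7 = C.
P[2]: D(K, F) = 9; 9 ⊕ D = 4.
Blocks that differ from the original plaintext: P[0], P[1].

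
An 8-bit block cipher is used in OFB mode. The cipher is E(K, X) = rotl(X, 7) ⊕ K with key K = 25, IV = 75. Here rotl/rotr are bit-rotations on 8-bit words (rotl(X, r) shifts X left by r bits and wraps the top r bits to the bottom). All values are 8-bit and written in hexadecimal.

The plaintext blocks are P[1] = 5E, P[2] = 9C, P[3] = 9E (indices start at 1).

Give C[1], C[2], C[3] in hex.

C[1] = C1, C[2] = 76, C[3] = CE

OFB encryption: S_i = E(K, S_{i−1}) with S_{0} = IV; C_i = P_i ⊕ S_i.
C[1]: S = E(K, 75) = 9F; 5E ⊕ 9F = C1.
C[2]: S = E(K, 9F) = EA; 9C ⊕ EA = 76.
C[3]: S = E(K, EA) = 50; 9E ⊕ 50 = CE.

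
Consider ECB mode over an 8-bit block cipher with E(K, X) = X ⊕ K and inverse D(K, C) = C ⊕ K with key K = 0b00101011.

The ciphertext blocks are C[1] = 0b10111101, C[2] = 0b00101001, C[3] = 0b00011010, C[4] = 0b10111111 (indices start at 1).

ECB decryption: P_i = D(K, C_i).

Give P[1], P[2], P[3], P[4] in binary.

P[1] = 0b10010110, P[2] = 0b00000010, P[3] = 0b00110001, P[4] = 0b10010100

P[1]: D(K, 0b10111101) = 0b10010110.
P[2]: D(K, 0b00101001) = 0b00000010.
P[3]: D(K, 0b00011010) = 0b00110001.
P[4]: D(K, 0b10111111) = 0b10010100.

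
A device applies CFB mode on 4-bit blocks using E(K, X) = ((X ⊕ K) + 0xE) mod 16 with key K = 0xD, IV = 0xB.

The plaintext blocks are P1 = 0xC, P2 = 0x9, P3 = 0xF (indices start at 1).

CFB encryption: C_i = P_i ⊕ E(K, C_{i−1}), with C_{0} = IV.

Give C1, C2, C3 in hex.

C1: E(K, 0xB) = 0x4; 0xC ⊕ 0x4 = 0x8.
C2: E(K, 0x8) = 0x3; 0x9 ⊕ 0x3 = 0xA.
C3: E(K, 0xA) = 0x5; 0xF ⊕ 0x5 = 0xA.

C1 = 0x8, C2 = 0xA, C3 = 0xA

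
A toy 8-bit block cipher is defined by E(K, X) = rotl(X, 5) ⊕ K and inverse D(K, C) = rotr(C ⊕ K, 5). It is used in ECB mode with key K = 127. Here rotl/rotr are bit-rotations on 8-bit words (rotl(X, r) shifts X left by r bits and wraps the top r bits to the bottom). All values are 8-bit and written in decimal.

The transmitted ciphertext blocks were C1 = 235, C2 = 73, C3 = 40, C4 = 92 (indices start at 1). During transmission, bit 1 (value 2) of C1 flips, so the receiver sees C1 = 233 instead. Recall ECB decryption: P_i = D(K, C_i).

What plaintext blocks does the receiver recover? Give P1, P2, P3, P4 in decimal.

P1 = 180, P2 = 177, P3 = 186, P4 = 25

Only C1 changed, to 233. In ECB, a change in C_i affects only P_i. Decrypting the received ciphertext:
P1: D(K, 233) = 180.
P2: D(K, 73) = 177.
P3: D(K, 40) = 186.
P4: D(K, 92) = 25.
Blocks that differ from the original plaintext: P1.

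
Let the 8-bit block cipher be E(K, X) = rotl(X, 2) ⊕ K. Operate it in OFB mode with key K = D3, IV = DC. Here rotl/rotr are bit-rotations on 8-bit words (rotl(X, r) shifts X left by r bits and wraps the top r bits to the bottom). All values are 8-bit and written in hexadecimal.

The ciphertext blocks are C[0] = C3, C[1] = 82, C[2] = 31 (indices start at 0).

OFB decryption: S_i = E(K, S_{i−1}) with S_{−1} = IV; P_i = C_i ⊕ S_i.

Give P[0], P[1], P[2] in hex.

P[0] = 63, P[1] = D3, P[2] = A7

P[0]: S = E(K, DC) = A0; C3 ⊕ A0 = 63.
P[1]: S = E(K, A0) = 51; 82 ⊕ 51 = D3.
P[2]: S = E(K, 51) = 96; 31 ⊕ 96 = A7.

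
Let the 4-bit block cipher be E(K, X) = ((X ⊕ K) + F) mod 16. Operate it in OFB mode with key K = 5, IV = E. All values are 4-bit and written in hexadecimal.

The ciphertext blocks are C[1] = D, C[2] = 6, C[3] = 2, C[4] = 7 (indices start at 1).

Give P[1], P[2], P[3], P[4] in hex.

P[1] = 7, P[2] = 8, P[3] = 8, P[4] = 9

OFB decryption: S_i = E(K, S_{i−1}) with S_{0} = IV; P_i = C_i ⊕ S_i.
P[1]: S = E(K, E) = A; D ⊕ A = 7.
P[2]: S = E(K, A) = E; 6 ⊕ E = 8.
P[3]: S = E(K, E) = A; 2 ⊕ A = 8.
P[4]: S = E(K, A) = E; 7 ⊕ E = 9.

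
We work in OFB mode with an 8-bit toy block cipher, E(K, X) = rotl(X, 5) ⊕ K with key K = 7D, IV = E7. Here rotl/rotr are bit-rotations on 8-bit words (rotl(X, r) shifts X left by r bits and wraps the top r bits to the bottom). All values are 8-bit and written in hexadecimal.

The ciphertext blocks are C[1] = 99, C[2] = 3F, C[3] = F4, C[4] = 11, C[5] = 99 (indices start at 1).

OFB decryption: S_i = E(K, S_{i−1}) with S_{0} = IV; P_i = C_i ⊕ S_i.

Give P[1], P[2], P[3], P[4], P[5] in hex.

P[1] = 18, P[2] = 72, P[3] = 20, P[4] = F6, P[5] = 18

P[1]: S = E(K, E7) = 81; 99 ⊕ 81 = 18.
P[2]: S = E(K, 81) = 4D; 3F ⊕ 4D = 72.
P[3]: S = E(K, 4D) = D4; F4 ⊕ D4 = 20.
P[4]: S = E(K, D4) = E7; 11 ⊕ E7 = F6.
P[5]: S = E(K, E7) = 81; 99 ⊕ 81 = 18.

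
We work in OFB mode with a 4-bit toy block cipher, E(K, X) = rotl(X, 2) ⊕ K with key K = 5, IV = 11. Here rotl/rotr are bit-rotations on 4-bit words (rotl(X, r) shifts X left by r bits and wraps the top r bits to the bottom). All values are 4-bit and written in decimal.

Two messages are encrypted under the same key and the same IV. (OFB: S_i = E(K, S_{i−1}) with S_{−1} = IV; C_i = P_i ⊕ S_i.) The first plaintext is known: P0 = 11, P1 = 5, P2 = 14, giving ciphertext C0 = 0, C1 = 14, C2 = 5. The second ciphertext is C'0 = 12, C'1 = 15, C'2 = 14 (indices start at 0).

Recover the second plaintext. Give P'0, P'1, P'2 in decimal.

P'0 = 7, P'1 = 4, P'2 = 5

In OFB with a reused IV, both messages share the same keystream S_i, so C_i ⊕ C'_i = P_i ⊕ P'_i and thus P'_i = P_i ⊕ C_i ⊕ C'_i.
P'0: 11 ⊕ 0 ⊕ 12 = 7.
P'1: 5 ⊕ 14 ⊕ 15 = 4.
P'2: 14 ⊕ 5 ⊕ 14 = 5.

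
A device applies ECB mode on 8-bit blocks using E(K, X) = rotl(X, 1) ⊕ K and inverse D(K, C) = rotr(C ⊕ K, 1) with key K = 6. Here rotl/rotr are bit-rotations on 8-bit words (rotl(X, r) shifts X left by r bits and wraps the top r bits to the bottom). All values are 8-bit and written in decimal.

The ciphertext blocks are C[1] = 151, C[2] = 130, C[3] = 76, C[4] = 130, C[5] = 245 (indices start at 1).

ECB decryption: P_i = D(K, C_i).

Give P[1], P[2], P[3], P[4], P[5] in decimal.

P[1]: D(K, 151) = 200.
P[2]: D(K, 130) = 66.
P[3]: D(K, 76) = 37.
P[4]: D(K, 130) = 66.
P[5]: D(K, 245) = 249.

P[1] = 200, P[2] = 66, P[3] = 37, P[4] = 66, P[5] = 249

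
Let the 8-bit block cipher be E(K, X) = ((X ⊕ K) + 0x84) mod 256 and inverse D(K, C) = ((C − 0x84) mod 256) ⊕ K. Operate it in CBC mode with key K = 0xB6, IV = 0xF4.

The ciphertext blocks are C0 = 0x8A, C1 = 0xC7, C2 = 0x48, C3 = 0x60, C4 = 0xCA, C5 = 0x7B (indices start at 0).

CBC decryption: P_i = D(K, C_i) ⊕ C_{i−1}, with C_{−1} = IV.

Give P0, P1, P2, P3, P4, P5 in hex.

P0: D(K, 0x8A) = 0xB0; 0xB0 ⊕ 0xF4 = 0x44.
P1: D(K, 0xC7) = 0xF5; 0xF5 ⊕ 0x8A = 0x7F.
P2: D(K, 0x48) = 0x72; 0x72 ⊕ 0xC7 = 0xB5.
P3: D(K, 0x60) = 0x6A; 0x6A ⊕ 0x48 = 0x22.
P4: D(K, 0xCA) = 0xF0; 0xF0 ⊕ 0x60 = 0x90.
P5: D(K, 0x7B) = 0x41; 0x41 ⊕ 0xCA = 0x8B.

P0 = 0x44, P1 = 0x7F, P2 = 0xB5, P3 = 0x22, P4 = 0x90, P5 = 0x8B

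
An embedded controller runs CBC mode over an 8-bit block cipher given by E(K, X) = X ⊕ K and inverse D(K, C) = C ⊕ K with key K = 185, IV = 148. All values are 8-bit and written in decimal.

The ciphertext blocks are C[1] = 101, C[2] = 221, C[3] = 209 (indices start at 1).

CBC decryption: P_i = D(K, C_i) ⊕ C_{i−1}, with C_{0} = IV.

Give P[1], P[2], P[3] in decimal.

P[1] = 72, P[2] = 1, P[3] = 181

P[1]: D(K, 101) = 220; 220 ⊕ 148 = 72.
P[2]: D(K, 221) = 100; 100 ⊕ 101 = 1.
P[3]: D(K, 209) = 104; 104 ⊕ 221 = 181.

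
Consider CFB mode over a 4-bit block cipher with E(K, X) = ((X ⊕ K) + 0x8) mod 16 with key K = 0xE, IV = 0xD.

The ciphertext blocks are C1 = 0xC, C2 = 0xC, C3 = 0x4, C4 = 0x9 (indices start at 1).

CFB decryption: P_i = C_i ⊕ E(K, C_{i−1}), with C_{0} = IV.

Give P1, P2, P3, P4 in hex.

P1: E(K, 0xD) = 0xB; 0xC ⊕ 0xB = 0x7.
P2: E(K, 0xC) = 0xA; 0xC ⊕ 0xA = 0x6.
P3: E(K, 0xC) = 0xA; 0x4 ⊕ 0xA = 0xE.
P4: E(K, 0x4) = 0x2; 0x9 ⊕ 0x2 = 0xB.

P1 = 0x7, P2 = 0x6, P3 = 0xE, P4 = 0xB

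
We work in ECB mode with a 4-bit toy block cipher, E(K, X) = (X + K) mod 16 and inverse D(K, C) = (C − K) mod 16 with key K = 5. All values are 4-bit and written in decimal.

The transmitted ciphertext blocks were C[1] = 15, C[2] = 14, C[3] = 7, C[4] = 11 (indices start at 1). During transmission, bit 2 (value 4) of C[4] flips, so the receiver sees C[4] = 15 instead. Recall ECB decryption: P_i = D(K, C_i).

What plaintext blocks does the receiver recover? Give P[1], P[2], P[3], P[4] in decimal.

Only C[4] changed, to 15. In ECB, a change in C_i affects only P_i. Decrypting the received ciphertext:
P[1]: D(K, 15) = 10.
P[2]: D(K, 14) = 9.
P[3]: D(K, 7) = 2.
P[4]: D(K, 15) = 10.
Blocks that differ from the original plaintext: P[4].

P[1] = 10, P[2] = 9, P[3] = 2, P[4] = 10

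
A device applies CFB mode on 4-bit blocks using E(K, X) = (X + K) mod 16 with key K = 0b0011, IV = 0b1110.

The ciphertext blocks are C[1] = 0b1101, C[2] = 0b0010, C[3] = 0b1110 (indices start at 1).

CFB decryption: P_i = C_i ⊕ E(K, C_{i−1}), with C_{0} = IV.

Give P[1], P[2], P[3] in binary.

P[1] = 0b1100, P[2] = 0b0010, P[3] = 0b1011

P[1]: E(K, 0b1110) = 0b0001; 0b1101 ⊕ 0b0001 = 0b1100.
P[2]: E(K, 0b1101) = 0b0000; 0b0010 ⊕ 0b0000 = 0b0010.
P[3]: E(K, 0b0010) = 0b0101; 0b1110 ⊕ 0b0101 = 0b1011.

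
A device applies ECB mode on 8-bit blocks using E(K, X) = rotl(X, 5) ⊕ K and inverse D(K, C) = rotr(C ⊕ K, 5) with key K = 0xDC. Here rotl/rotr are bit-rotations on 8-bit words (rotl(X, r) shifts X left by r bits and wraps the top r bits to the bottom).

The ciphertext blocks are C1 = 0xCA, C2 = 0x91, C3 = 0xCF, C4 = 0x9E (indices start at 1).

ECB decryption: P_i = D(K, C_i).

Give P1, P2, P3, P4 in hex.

P1 = 0xB0, P2 = 0x6A, P3 = 0x98, P4 = 0x12

P1: D(K, 0xCA) = 0xB0.
P2: D(K, 0x91) = 0x6A.
P3: D(K, 0xCF) = 0x98.
P4: D(K, 0x9E) = 0x12.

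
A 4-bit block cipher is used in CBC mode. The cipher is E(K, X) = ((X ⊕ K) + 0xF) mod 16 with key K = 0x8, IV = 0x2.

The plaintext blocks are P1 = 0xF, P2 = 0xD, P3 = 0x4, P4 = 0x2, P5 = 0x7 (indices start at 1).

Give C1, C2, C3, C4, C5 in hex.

CBC encryption: C_i = E(K, P_i ⊕ C_{i−1}), with C_{0} = IV.
C1: P1 ⊕ 0x2 = 0xD; E(K, 0xD) = 0x4.
C2: P2 ⊕ 0x4 = 0x9; E(K, 0x9) = 0x0.
C3: P3 ⊕ 0x0 = 0x4; E(K, 0x4) = 0xB.
C4: P4 ⊕ 0xB = 0x9; E(K, 0x9) = 0x0.
C5: P5 ⊕ 0x0 = 0x7; E(K, 0x7) = 0xE.

C1 = 0x4, C2 = 0x0, C3 = 0xB, C4 = 0x0, C5 = 0xE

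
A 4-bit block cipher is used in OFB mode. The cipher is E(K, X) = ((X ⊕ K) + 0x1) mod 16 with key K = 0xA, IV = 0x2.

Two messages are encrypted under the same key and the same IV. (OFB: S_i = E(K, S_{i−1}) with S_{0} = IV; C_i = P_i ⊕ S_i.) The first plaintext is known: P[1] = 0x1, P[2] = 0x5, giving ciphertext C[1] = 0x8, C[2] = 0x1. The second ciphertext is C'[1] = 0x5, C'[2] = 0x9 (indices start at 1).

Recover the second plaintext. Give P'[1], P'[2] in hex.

In OFB with a reused IV, both messages share the same keystream S_i, so C_i ⊕ C'_i = P_i ⊕ P'_i and thus P'_i = P_i ⊕ C_i ⊕ C'_i.
P'[1]: 0x1 ⊕ 0x8 ⊕ 0x5 = 0xC.
P'[2]: 0x5 ⊕ 0x1 ⊕ 0x9 = 0xD.

P'[1] = 0xC, P'[2] = 0xD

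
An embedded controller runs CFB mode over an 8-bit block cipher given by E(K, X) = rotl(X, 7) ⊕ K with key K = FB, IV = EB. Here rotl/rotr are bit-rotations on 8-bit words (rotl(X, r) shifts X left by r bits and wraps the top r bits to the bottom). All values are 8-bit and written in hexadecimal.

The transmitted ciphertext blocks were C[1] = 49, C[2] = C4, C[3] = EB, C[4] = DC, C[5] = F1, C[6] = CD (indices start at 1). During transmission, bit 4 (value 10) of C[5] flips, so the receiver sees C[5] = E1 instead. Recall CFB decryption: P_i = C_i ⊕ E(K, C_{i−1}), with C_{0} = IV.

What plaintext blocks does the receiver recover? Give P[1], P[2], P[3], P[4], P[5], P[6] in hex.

P[1] = 47, P[2] = 9B, P[3] = 72, P[4] = D2, P[5] = 74, P[6] = C6

Only C[5] changed, to E1. In CFB, a change in C_i flips the same bit in P_i and garbles P_{i+1}. Decrypting the received ciphertext:
P[1]: E(K, EB) = 0E; 49 ⊕ 0E = 47.
P[2]: E(K, 49) = 5F; C4 ⊕ 5F = 9B.
P[3]: E(K, C4) = 99; EB ⊕ 99 = 72.
P[4]: E(K, EB) = 0E; DC ⊕ 0E = D2.
P[5]: E(K, DC) = 95; E1 ⊕ 95 = 74.
P[6]: E(K, E1) = 0B; CD ⊕ 0B = C6.
Blocks that differ from the original plaintext: P[5], P[6].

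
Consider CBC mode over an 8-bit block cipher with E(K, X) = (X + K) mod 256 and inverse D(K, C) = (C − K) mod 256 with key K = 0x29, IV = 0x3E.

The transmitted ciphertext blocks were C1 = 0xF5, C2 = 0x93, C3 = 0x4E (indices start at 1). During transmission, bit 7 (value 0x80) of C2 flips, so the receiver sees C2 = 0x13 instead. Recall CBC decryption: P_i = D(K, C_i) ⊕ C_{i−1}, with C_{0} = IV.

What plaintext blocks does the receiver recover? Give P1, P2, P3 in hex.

Only C2 changed, to 0x13. In CBC, a change in C_i garbles P_i and flips the same bit in P_{i+1}. Decrypting the received ciphertext:
P1: D(K, 0xF5) = 0xCC; 0xCC ⊕ 0x3E = 0xF2.
P2: D(K, 0x13) = 0xEA; 0xEA ⊕ 0xF5 = 0x1F.
P3: D(K, 0x4E) = 0x25; 0x25 ⊕ 0x13 = 0x36.
Blocks that differ from the original plaintext: P2, P3.

P1 = 0xF2, P2 = 0x1F, P3 = 0x36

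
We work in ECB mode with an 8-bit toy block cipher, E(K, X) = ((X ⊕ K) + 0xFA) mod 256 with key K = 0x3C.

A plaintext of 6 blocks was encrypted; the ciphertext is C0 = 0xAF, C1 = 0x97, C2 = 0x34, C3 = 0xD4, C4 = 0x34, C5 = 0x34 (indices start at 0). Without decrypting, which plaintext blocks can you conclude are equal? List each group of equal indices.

ECB encrypts each block independently with the same key, so equal ciphertext blocks imply equal plaintext blocks.
C2 = C4 = C5 = 0x34, so P2 = P4 = P5.

P2 = P4 = P5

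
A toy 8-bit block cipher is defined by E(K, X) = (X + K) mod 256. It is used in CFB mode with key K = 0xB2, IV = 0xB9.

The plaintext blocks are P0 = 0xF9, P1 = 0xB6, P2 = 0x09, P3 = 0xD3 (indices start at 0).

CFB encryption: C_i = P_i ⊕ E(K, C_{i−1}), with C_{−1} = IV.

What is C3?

C0: E(K, 0xB9) = 0x6B; 0xF9 ⊕ 0x6B = 0x92.
C1: E(K, 0x92) = 0x44; 0xB6 ⊕ 0x44 = 0xF2.
C2: E(K, 0xF2) = 0xA4; 0x09 ⊕ 0xA4 = 0xAD.
C3: E(K, 0xAD) = 0x5F; 0xD3 ⊕ 0x5F = 0x8C.

C3 = 0x8C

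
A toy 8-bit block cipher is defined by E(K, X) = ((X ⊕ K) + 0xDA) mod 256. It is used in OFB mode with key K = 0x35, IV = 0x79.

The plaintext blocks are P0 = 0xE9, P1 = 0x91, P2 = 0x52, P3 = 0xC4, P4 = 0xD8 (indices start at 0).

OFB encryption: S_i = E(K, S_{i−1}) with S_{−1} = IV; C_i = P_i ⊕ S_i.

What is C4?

C0: S = E(K, 0x79) = 0x26; 0xE9 ⊕ 0x26 = 0xCF.
C1: S = E(K, 0x26) = 0xED; 0x91 ⊕ 0xED = 0x7C.
C2: S = E(K, 0xED) = 0xB2; 0x52 ⊕ 0xB2 = 0xE0.
C3: S = E(K, 0xB2) = 0x61; 0xC4 ⊕ 0x61 = 0xA5.
C4: S = E(K, 0x61) = 0x2E; 0xD8 ⊕ 0x2E = 0xF6.

C4 = 0xF6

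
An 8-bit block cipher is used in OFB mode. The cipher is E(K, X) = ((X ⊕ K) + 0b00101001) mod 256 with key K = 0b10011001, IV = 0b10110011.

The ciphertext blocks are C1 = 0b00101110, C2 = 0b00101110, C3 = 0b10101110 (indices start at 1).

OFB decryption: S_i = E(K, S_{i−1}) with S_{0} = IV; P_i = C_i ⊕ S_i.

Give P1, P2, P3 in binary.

P1 = 0b01111101, P2 = 0b11011101, P3 = 0b00111101

P1: S = E(K, 0b10110011) = 0b01010011; 0b00101110 ⊕ 0b01010011 = 0b01111101.
P2: S = E(K, 0b01010011) = 0b11110011; 0b00101110 ⊕ 0b11110011 = 0b11011101.
P3: S = E(K, 0b11110011) = 0b10010011; 0b10101110 ⊕ 0b10010011 = 0b00111101.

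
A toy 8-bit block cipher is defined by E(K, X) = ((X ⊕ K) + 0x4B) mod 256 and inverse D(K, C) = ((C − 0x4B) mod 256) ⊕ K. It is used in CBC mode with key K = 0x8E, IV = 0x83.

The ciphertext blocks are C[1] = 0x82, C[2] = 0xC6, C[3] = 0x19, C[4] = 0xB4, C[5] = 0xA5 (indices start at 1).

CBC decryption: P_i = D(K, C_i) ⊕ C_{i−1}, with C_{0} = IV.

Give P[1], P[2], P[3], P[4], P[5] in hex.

P[1]: D(K, 0x82) = 0xB9; 0xB9 ⊕ 0x83 = 0x3A.
P[2]: D(K, 0xC6) = 0xF5; 0xF5 ⊕ 0x82 = 0x77.
P[3]: D(K, 0x19) = 0x40; 0x40 ⊕ 0xC6 = 0x86.
P[4]: D(K, 0xB4) = 0xE7; 0xE7 ⊕ 0x19 = 0xFE.
P[5]: D(K, 0xA5) = 0xD4; 0xD4 ⊕ 0xB4 = 0x60.

P[1] = 0x3A, P[2] = 0x77, P[3] = 0x86, P[4] = 0xFE, P[5] = 0x60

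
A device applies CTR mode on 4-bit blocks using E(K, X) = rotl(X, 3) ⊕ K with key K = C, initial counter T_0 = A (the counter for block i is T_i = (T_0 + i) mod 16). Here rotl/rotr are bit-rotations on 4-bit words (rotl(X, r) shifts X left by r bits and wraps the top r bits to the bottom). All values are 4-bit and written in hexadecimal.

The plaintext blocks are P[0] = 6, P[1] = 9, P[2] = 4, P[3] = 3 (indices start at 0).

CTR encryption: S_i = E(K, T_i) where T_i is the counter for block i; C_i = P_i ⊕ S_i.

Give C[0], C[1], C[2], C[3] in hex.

C[0] = F, C[1] = 8, C[2] = E, C[3] = 1

C[0]: T = A, S = E(K, T) = 9; 6 ⊕ 9 = F.
C[1]: T = B, S = E(K, T) = 1; 9 ⊕ 1 = 8.
C[2]: T = C, S = E(K, T) = A; 4 ⊕ A = E.
C[3]: T = D, S = E(K, T) = 2; 3 ⊕ 2 = 1.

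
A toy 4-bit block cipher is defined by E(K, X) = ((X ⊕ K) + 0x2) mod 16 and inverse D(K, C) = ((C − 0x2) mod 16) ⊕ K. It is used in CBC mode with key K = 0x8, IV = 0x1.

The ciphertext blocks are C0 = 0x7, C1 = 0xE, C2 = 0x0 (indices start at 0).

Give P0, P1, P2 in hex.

CBC decryption: P_i = D(K, C_i) ⊕ C_{i−1}, with C_{−1} = IV.
P0: D(K, 0x7) = 0xD; 0xD ⊕ 0x1 = 0xC.
P1: D(K, 0xE) = 0x4; 0x4 ⊕ 0x7 = 0x3.
P2: D(K, 0x0) = 0x6; 0x6 ⊕ 0xE = 0x8.

P0 = 0xC, P1 = 0x3, P2 = 0x8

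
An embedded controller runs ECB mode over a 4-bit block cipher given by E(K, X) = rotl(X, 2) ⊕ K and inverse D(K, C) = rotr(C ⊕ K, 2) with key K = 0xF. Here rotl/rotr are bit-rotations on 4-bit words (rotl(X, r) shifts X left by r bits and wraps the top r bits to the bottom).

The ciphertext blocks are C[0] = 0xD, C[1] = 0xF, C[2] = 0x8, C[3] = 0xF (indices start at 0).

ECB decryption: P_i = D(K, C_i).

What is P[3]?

P[3]: D(K, 0xF) = 0x0.

P[3] = 0x0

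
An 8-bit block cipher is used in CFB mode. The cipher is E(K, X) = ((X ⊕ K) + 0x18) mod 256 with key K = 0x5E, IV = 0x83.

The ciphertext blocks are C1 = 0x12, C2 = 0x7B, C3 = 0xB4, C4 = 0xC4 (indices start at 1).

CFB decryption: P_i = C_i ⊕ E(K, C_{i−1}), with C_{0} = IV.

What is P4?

P4: E(K, 0xB4) = 0x02; 0xC4 ⊕ 0x02 = 0xC6.

P4 = 0xC6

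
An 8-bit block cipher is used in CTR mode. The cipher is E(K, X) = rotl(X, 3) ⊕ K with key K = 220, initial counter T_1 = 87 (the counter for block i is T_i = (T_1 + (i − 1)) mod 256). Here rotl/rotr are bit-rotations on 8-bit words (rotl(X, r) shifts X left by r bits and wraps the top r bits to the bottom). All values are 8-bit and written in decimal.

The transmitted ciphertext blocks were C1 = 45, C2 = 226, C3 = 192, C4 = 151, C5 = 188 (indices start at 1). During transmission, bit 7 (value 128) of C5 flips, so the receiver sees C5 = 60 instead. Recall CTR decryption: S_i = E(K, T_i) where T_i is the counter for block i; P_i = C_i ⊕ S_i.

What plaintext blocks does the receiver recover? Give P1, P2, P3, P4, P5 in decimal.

Only C5 changed, to 60. In CTR, a change in C_i flips the same bit in P_i only; the keystream is unaffected. Decrypting the received ciphertext:
P1: T = 87, S = E(K, T) = 102; 45 ⊕ 102 = 75.
P2: T = 88, S = E(K, T) = 30; 226 ⊕ 30 = 252.
P3: T = 89, S = E(K, T) = 22; 192 ⊕ 22 = 214.
P4: T = 90, S = E(K, T) = 14; 151 ⊕ 14 = 153.
P5: T = 91, S = E(K, T) = 6; 60 ⊕ 6 = 58.
Blocks that differ from the original plaintext: P5.

P1 = 75, P2 = 252, P3 = 214, P4 = 153, P5 = 58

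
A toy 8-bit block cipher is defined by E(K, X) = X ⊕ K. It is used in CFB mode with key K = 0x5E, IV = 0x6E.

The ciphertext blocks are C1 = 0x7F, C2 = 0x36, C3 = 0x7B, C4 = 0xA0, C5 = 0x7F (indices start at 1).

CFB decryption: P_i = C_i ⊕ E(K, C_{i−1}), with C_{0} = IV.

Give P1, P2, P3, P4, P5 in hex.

P1: E(K, 0x6E) = 0x30; 0x7F ⊕ 0x30 = 0x4F.
P2: E(K, 0x7F) = 0x21; 0x36 ⊕ 0x21 = 0x17.
P3: E(K, 0x36) = 0x68; 0x7B ⊕ 0x68 = 0x13.
P4: E(K, 0x7B) = 0x25; 0xA0 ⊕ 0x25 = 0x85.
P5: E(K, 0xA0) = 0xFE; 0x7F ⊕ 0xFE = 0x81.

P1 = 0x4F, P2 = 0x17, P3 = 0x13, P4 = 0x85, P5 = 0x81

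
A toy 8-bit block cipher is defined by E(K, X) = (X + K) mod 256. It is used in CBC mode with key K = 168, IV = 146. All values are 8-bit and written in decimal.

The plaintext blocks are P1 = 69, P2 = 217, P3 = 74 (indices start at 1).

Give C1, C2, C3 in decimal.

C1 = 127, C2 = 78, C3 = 172

CBC encryption: C_i = E(K, P_i ⊕ C_{i−1}), with C_{0} = IV.
C1: P1 ⊕ 146 = 215; E(K, 215) = 127.
C2: P2 ⊕ 127 = 166; E(K, 166) = 78.
C3: P3 ⊕ 78 = 4; E(K, 4) = 172.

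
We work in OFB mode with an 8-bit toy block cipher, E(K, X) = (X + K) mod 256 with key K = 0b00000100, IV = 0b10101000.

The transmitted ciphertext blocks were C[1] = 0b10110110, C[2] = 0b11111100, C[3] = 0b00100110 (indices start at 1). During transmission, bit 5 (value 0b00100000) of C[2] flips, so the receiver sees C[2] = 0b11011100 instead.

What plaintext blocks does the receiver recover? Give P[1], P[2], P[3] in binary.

P[1] = 0b00011010, P[2] = 0b01101100, P[3] = 0b10010010

OFB decryption: S_i = E(K, S_{i−1}) with S_{0} = IV; P_i = C_i ⊕ S_i.
Only C[2] changed, to 0b11011100. In OFB, a change in C_i flips the same bit in P_i only; the keystream is unaffected. Decrypting the received ciphertext:
P[1]: S = E(K, 0b10101000) = 0b10101100; 0b10110110 ⊕ 0b10101100 = 0b00011010.
P[2]: S = E(K, 0b10101100) = 0b10110000; 0b11011100 ⊕ 0b10110000 = 0b01101100.
P[3]: S = E(K, 0b10110000) = 0b10110100; 0b00100110 ⊕ 0b10110100 = 0b10010010.
Blocks that differ from the original plaintext: P[2].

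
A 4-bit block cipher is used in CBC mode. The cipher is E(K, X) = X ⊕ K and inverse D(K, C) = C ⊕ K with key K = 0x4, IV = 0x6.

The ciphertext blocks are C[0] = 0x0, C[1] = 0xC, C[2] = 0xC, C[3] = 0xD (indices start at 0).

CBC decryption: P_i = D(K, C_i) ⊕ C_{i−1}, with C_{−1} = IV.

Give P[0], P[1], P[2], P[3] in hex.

P[0] = 0x2, P[1] = 0x8, P[2] = 0x4, P[3] = 0x5

P[0]: D(K, 0x0) = 0x4; 0x4 ⊕ 0x6 = 0x2.
P[1]: D(K, 0xC) = 0x8; 0x8 ⊕ 0x0 = 0x8.
P[2]: D(K, 0xC) = 0x8; 0x8 ⊕ 0xC = 0x4.
P[3]: D(K, 0xD) = 0x9; 0x9 ⊕ 0xC = 0x5.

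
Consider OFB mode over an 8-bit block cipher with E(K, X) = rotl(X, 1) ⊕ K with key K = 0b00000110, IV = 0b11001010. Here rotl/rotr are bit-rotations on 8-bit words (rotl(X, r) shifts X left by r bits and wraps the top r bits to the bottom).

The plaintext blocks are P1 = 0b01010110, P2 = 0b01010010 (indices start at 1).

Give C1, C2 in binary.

C1 = 0b11000101, C2 = 0b01110011

OFB encryption: S_i = E(K, S_{i−1}) with S_{0} = IV; C_i = P_i ⊕ S_i.
C1: S = E(K, 0b11001010) = 0b10010011; 0b01010110 ⊕ 0b10010011 = 0b11000101.
C2: S = E(K, 0b10010011) = 0b00100001; 0b01010010 ⊕ 0b00100001 = 0b01110011.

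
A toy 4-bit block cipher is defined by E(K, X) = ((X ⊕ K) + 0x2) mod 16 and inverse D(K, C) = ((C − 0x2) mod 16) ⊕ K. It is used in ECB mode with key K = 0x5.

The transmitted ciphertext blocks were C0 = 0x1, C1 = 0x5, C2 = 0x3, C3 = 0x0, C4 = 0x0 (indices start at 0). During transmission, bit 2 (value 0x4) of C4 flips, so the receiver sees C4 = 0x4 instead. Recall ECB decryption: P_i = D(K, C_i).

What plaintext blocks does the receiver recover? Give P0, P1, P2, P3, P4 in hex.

Only C4 changed, to 0x4. In ECB, a change in C_i affects only P_i. Decrypting the received ciphertext:
P0: D(K, 0x1) = 0xA.
P1: D(K, 0x5) = 0x6.
P2: D(K, 0x3) = 0x4.
P3: D(K, 0x0) = 0xB.
P4: D(K, 0x4) = 0x7.
Blocks that differ from the original plaintext: P4.

P0 = 0xA, P1 = 0x6, P2 = 0x4, P3 = 0xB, P4 = 0x7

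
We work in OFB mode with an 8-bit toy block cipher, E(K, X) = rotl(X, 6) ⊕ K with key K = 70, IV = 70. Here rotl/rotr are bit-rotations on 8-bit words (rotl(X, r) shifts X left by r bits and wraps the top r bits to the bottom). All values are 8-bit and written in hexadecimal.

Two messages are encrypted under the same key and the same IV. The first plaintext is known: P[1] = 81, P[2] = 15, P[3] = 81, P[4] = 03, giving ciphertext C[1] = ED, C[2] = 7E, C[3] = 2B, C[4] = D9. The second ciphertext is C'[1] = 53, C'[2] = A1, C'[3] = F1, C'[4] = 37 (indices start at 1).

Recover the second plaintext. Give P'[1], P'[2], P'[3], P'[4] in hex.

In OFB with a reused IV, both messages share the same keystream S_i, so C_i ⊕ C'_i = P_i ⊕ P'_i and thus P'_i = P_i ⊕ C_i ⊕ C'_i.
P'[1]: 81 ⊕ ED ⊕ 53 = 3F.
P'[2]: 15 ⊕ 7E ⊕ A1 = CA.
P'[3]: 81 ⊕ 2B ⊕ F1 = 5B.
P'[4]: 03 ⊕ D9 ⊕ 37 = ED.

P'[1] = 3F, P'[2] = CA, P'[3] = 5B, P'[4] = ED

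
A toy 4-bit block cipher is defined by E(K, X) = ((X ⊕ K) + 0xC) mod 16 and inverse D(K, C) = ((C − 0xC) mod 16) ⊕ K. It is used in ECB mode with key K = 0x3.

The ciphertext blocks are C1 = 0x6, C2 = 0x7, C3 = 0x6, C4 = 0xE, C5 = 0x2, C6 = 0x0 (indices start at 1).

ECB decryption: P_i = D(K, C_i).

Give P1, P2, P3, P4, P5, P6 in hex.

P1: D(K, 0x6) = 0x9.
P2: D(K, 0x7) = 0x8.
P3: D(K, 0x6) = 0x9.
P4: D(K, 0xE) = 0x1.
P5: D(K, 0x2) = 0x5.
P6: D(K, 0x0) = 0x7.

P1 = 0x9, P2 = 0x8, P3 = 0x9, P4 = 0x1, P5 = 0x5, P6 = 0x7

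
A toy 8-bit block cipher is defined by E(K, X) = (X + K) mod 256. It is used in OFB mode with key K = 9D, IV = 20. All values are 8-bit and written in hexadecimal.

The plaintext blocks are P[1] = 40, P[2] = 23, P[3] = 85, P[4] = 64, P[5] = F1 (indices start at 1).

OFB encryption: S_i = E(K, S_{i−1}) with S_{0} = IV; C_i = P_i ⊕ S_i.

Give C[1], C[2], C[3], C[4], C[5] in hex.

C[1] = FD, C[2] = 79, C[3] = 72, C[4] = F0, C[5] = C0

C[1]: S = E(K, 20) = BD; 40 ⊕ BD = FD.
C[2]: S = E(K, BD) = 5A; 23 ⊕ 5A = 79.
C[3]: S = E(K, 5A) = F7; 85 ⊕ F7 = 72.
C[4]: S = E(K, F7) = 94; 64 ⊕ 94 = F0.
C[5]: S = E(K, 94) = 31; F1 ⊕ 31 = C0.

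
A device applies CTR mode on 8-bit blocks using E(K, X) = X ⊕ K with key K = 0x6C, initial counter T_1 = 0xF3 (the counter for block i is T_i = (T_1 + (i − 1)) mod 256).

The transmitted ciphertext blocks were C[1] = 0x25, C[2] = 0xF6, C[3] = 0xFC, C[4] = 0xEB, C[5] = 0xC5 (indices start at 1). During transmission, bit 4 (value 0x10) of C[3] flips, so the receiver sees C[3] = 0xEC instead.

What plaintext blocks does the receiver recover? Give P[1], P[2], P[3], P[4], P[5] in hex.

P[1] = 0xBA, P[2] = 0x6E, P[3] = 0x75, P[4] = 0x71, P[5] = 0x5E

CTR decryption: S_i = E(K, T_i) where T_i is the counter for block i; P_i = C_i ⊕ S_i.
Only C[3] changed, to 0xEC. In CTR, a change in C_i flips the same bit in P_i only; the keystream is unaffected. Decrypting the received ciphertext:
P[1]: T = 0xF3, S = E(K, T) = 0x9F; 0x25 ⊕ 0x9F = 0xBA.
P[2]: T = 0xF4, S = E(K, T) = 0x98; 0xF6 ⊕ 0x98 = 0x6E.
P[3]: T = 0xF5, S = E(K, T) = 0x99; 0xEC ⊕ 0x99 = 0x75.
P[4]: T = 0xF6, S = E(K, T) = 0x9A; 0xEB ⊕ 0x9A = 0x71.
P[5]: T = 0xF7, S = E(K, T) = 0x9B; 0xC5 ⊕ 0x9B = 0x5E.
Blocks that differ from the original plaintext: P[3].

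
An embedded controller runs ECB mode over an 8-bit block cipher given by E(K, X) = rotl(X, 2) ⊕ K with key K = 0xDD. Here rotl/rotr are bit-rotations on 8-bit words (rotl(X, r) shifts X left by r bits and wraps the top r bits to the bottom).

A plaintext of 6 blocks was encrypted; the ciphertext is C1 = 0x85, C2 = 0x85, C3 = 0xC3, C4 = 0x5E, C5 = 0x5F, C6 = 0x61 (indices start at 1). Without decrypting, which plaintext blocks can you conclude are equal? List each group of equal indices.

ECB encrypts each block independently with the same key, so equal ciphertext blocks imply equal plaintext blocks.
C1 = C2 = 0x85, so P1 = P2.

P1 = P2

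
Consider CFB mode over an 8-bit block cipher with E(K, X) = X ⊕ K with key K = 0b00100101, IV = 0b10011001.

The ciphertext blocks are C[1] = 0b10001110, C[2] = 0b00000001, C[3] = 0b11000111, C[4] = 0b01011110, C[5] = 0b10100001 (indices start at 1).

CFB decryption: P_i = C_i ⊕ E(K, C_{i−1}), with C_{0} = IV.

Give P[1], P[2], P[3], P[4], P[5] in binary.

P[1] = 0b00110010, P[2] = 0b10101010, P[3] = 0b11100011, P[4] = 0b10111100, P[5] = 0b11011010

P[1]: E(K, 0b10011001) = 0b10111100; 0b10001110 ⊕ 0b10111100 = 0b00110010.
P[2]: E(K, 0b10001110) = 0b10101011; 0b00000001 ⊕ 0b10101011 = 0b10101010.
P[3]: E(K, 0b00000001) = 0b00100100; 0b11000111 ⊕ 0b00100100 = 0b11100011.
P[4]: E(K, 0b11000111) = 0b11100010; 0b01011110 ⊕ 0b11100010 = 0b10111100.
P[5]: E(K, 0b01011110) = 0b01111011; 0b10100001 ⊕ 0b01111011 = 0b11011010.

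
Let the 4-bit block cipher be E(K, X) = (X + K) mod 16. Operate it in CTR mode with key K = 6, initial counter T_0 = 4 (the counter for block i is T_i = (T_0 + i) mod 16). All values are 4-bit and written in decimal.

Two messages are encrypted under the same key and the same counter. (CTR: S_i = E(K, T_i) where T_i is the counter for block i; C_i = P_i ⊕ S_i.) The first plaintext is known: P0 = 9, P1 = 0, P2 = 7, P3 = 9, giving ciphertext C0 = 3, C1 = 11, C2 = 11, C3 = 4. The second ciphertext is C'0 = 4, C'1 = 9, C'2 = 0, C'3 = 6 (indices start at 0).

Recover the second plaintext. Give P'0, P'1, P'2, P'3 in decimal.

P'0 = 14, P'1 = 2, P'2 = 12, P'3 = 11

In CTR with a reused counter, both messages share the same keystream S_i, so C_i ⊕ C'_i = P_i ⊕ P'_i and thus P'_i = P_i ⊕ C_i ⊕ C'_i.
P'0: 9 ⊕ 3 ⊕ 4 = 14.
P'1: 0 ⊕ 11 ⊕ 9 = 2.
P'2: 7 ⊕ 11 ⊕ 0 = 12.
P'3: 9 ⊕ 4 ⊕ 6 = 11.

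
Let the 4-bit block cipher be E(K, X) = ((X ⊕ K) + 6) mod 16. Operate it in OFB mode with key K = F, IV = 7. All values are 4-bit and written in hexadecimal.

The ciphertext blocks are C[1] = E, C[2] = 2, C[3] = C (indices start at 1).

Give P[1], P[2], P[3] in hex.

P[1] = 0, P[2] = 5, P[3] = 2

OFB decryption: S_i = E(K, S_{i−1}) with S_{0} = IV; P_i = C_i ⊕ S_i.
P[1]: S = E(K, 7) = E; E ⊕ E = 0.
P[2]: S = E(K, E) = 7; 2 ⊕ 7 = 5.
P[3]: S = E(K, 7) = E; C ⊕ E = 2.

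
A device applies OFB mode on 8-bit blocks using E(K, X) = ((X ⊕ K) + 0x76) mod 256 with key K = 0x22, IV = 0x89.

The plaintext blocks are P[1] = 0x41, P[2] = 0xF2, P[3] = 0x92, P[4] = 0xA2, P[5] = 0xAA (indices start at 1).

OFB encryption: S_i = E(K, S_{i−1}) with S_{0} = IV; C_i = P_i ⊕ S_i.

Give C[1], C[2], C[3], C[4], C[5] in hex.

C[1] = 0x60, C[2] = 0x8B, C[3] = 0x43, C[4] = 0xCB, C[5] = 0x6B

C[1]: S = E(K, 0x89) = 0x21; 0x41 ⊕ 0x21 = 0x60.
C[2]: S = E(K, 0x21) = 0x79; 0xF2 ⊕ 0x79 = 0x8B.
C[3]: S = E(K, 0x79) = 0xD1; 0x92 ⊕ 0xD1 = 0x43.
C[4]: S = E(K, 0xD1) = 0x69; 0xA2 ⊕ 0x69 = 0xCB.
C[5]: S = E(K, 0x69) = 0xC1; 0xAA ⊕ 0xC1 = 0x6B.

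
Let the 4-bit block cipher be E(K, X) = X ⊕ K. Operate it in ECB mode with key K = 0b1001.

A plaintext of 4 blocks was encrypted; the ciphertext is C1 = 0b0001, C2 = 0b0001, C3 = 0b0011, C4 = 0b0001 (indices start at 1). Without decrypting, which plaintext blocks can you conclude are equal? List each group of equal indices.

ECB encrypts each block independently with the same key, so equal ciphertext blocks imply equal plaintext blocks.
C1 = C2 = C4 = 0b0001, so P1 = P2 = P4.

P1 = P2 = P4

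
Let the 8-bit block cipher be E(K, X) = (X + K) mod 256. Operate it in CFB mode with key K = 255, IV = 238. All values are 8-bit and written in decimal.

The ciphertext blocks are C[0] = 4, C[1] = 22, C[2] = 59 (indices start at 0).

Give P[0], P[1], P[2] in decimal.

CFB decryption: P_i = C_i ⊕ E(K, C_{i−1}), with C_{−1} = IV.
P[0]: E(K, 238) = 237; 4 ⊕ 237 = 233.
P[1]: E(K, 4) = 3; 22 ⊕ 3 = 21.
P[2]: E(K, 22) = 21; 59 ⊕ 21 = 46.

P[0] = 233, P[1] = 21, P[2] = 46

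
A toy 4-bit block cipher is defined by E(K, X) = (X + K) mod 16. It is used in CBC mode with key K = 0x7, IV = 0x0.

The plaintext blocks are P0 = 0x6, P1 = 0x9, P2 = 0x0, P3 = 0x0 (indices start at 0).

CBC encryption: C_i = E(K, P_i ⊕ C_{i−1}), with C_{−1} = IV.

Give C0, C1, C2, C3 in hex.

C0: P0 ⊕ 0x0 = 0x6; E(K, 0x6) = 0xD.
C1: P1 ⊕ 0xD = 0x4; E(K, 0x4) = 0xB.
C2: P2 ⊕ 0xB = 0xB; E(K, 0xB) = 0x2.
C3: P3 ⊕ 0x2 = 0x2; E(K, 0x2) = 0x9.

C0 = 0xD, C1 = 0xB, C2 = 0x2, C3 = 0x9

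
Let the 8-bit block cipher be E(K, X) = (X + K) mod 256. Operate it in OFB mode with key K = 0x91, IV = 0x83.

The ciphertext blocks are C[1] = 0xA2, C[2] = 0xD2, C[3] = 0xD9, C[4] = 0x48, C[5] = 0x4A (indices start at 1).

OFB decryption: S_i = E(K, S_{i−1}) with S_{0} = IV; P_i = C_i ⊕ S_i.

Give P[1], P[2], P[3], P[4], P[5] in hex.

P[1]: S = E(K, 0x83) = 0x14; 0xA2 ⊕ 0x14 = 0xB6.
P[2]: S = E(K, 0x14) = 0xA5; 0xD2 ⊕ 0xA5 = 0x77.
P[3]: S = E(K, 0xA5) = 0x36; 0xD9 ⊕ 0x36 = 0xEF.
P[4]: S = E(K, 0x36) = 0xC7; 0x48 ⊕ 0xC7 = 0x8F.
P[5]: S = E(K, 0xC7) = 0x58; 0x4A ⊕ 0x58 = 0x12.

P[1] = 0xB6, P[2] = 0x77, P[3] = 0xEF, P[4] = 0x8F, P[5] = 0x12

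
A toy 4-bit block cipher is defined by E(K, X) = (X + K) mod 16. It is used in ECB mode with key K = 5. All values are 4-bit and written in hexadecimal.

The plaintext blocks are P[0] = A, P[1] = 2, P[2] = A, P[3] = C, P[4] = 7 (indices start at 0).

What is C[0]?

ECB encryption: C_i = E(K, P_i).
C[0]: E(K, A) = F.

C[0] = F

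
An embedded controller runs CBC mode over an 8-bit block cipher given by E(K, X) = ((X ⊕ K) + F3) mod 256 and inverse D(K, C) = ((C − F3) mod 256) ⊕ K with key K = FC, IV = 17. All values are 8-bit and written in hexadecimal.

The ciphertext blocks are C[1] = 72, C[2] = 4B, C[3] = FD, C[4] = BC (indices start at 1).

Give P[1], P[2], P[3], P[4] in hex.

CBC decryption: P_i = D(K, C_i) ⊕ C_{i−1}, with C_{0} = IV.
P[1]: D(K, 72) = 83; 83 ⊕ 17 = 94.
P[2]: D(K, 4B) = A4; A4 ⊕ 72 = D6.
P[3]: D(K, FD) = F6; F6 ⊕ 4B = BD.
P[4]: D(K, BC) = 35; 35 ⊕ FD = C8.

P[1] = 94, P[2] = D6, P[3] = BD, P[4] = C8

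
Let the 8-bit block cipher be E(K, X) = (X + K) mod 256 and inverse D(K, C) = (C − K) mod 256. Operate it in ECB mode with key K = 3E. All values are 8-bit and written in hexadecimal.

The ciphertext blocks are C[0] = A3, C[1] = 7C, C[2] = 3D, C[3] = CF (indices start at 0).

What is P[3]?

P[3] = 91

ECB decryption: P_i = D(K, C_i).
P[3]: D(K, CF) = 91.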